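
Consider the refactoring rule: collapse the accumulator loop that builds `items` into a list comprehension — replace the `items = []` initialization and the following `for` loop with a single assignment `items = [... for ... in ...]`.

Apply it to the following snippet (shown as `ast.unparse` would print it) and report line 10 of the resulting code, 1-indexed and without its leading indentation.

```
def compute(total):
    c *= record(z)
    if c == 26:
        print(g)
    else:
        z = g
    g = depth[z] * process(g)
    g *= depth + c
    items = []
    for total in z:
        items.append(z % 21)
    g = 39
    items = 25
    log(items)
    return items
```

Transformed code:
def compute(total):
    c *= record(z)
    if c == 26:
        print(g)
    else:
        z = g
    g = depth[z] * process(g)
    g *= depth + c
    items = [z % 21 for total in z]
    g = 39
    items = 25
    log(items)
    return items

g = 39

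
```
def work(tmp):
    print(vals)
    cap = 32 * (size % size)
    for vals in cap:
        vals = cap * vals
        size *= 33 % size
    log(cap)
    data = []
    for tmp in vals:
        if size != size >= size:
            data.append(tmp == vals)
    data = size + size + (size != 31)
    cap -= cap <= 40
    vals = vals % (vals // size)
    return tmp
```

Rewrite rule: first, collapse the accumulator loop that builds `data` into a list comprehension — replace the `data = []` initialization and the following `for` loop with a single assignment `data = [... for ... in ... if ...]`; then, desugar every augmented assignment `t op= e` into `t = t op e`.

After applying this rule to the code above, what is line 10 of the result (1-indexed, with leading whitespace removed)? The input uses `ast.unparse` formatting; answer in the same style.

Transformed code:
def work(tmp):
    print(vals)
    cap = 32 * (size % size)
    for vals in cap:
        vals = cap * vals
        size = size * (33 % size)
    log(cap)
    data = [tmp == vals for tmp in vals if size != size >= size]
    data = size + size + (size != 31)
    cap = cap - (cap <= 40)
    vals = vals % (vals // size)
    return tmp

cap = cap - (cap <= 40)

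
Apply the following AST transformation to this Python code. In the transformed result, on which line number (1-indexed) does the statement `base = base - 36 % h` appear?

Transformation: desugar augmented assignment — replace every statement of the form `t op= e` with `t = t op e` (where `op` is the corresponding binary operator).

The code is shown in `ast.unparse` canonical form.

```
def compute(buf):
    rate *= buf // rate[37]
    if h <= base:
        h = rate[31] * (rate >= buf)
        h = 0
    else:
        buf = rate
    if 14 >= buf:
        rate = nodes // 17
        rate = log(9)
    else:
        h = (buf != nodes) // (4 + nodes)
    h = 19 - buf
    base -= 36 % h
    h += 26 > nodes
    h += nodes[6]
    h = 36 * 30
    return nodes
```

14

Transformed code:
def compute(buf):
    rate = rate * (buf // rate[37])
    if h <= base:
        h = rate[31] * (rate >= buf)
        h = 0
    else:
        buf = rate
    if 14 >= buf:
        rate = nodes // 17
        rate = log(9)
    else:
        h = (buf != nodes) // (4 + nodes)
    h = 19 - buf
    base = base - 36 % h
    h = h + (26 > nodes)
    h = h + nodes[6]
    h = 36 * 30
    return nodes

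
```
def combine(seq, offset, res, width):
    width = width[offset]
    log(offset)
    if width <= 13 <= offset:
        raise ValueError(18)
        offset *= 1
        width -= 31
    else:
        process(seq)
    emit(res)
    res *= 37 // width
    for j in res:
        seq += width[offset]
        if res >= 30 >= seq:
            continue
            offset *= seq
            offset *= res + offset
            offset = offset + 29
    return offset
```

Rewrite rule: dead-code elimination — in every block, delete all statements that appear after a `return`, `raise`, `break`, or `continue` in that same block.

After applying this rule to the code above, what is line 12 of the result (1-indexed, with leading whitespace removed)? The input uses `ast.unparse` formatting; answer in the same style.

if res >= 30 >= seq:

Transformed code:
def combine(seq, offset, res, width):
    width = width[offset]
    log(offset)
    if width <= 13 <= offset:
        raise ValueError(18)
    else:
        process(seq)
    emit(res)
    res *= 37 // width
    for j in res:
        seq += width[offset]
        if res >= 30 >= seq:
            continue
    return offset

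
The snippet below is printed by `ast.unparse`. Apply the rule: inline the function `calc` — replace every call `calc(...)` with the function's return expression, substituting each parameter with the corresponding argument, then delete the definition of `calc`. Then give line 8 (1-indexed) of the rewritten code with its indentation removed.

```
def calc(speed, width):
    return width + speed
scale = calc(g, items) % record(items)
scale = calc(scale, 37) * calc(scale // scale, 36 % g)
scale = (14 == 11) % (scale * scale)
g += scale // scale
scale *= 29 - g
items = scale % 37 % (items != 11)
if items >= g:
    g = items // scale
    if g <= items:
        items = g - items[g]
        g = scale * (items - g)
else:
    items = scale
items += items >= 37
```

Transformed code:
scale = (items + g) % record(items)
scale = (37 + scale) * (36 % g + scale // scale)
scale = (14 == 11) % (scale * scale)
g += scale // scale
scale *= 29 - g
items = scale % 37 % (items != 11)
if items >= g:
    g = items // scale
    if g <= items:
        items = g - items[g]
        g = scale * (items - g)
else:
    items = scale
items += items >= 37

g = items // scale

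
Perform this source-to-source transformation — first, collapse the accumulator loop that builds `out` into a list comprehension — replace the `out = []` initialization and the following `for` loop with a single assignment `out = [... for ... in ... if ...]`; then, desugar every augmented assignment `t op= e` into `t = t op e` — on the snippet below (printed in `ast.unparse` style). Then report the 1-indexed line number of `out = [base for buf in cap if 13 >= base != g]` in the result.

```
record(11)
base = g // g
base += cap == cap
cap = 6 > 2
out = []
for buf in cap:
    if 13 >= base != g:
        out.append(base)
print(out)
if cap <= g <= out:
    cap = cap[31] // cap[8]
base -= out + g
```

5

Transformed code:
record(11)
base = g // g
base = base + (cap == cap)
cap = 6 > 2
out = [base for buf in cap if 13 >= base != g]
print(out)
if cap <= g <= out:
    cap = cap[31] // cap[8]
base = base - (out + g)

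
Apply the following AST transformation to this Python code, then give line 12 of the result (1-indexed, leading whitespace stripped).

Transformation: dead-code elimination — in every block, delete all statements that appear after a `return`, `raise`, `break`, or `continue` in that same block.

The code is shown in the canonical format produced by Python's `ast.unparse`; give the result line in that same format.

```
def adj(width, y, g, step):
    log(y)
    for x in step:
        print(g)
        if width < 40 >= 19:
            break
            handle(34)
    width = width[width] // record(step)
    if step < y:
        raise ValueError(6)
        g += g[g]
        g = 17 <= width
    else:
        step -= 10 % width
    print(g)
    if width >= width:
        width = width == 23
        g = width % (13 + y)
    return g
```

print(g)

Transformed code:
def adj(width, y, g, step):
    log(y)
    for x in step:
        print(g)
        if width < 40 >= 19:
            break
    width = width[width] // record(step)
    if step < y:
        raise ValueError(6)
    else:
        step -= 10 % width
    print(g)
    if width >= width:
        width = width == 23
        g = width % (13 + y)
    return g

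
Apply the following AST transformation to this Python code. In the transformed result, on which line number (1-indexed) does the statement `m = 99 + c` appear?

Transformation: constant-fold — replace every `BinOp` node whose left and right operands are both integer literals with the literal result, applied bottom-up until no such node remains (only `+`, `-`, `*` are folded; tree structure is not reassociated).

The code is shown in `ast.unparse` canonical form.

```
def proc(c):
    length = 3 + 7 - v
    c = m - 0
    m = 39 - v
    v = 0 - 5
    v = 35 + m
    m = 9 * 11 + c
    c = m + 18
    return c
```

Transformed code:
def proc(c):
    length = 10 - v
    c = m - 0
    m = 39 - v
    v = -5
    v = 35 + m
    m = 99 + c
    c = m + 18
    return c

7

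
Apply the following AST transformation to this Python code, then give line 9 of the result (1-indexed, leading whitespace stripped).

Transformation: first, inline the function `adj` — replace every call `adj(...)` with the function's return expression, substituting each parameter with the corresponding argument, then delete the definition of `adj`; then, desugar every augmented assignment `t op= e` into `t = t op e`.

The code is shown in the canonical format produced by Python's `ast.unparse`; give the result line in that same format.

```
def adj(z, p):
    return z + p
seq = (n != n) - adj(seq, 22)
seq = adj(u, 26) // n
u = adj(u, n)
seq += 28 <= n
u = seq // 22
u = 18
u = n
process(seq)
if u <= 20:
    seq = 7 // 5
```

Transformed code:
seq = (n != n) - (seq + 22)
seq = (u + 26) // n
u = u + n
seq = seq + (28 <= n)
u = seq // 22
u = 18
u = n
process(seq)
if u <= 20:
    seq = 7 // 5

if u <= 20:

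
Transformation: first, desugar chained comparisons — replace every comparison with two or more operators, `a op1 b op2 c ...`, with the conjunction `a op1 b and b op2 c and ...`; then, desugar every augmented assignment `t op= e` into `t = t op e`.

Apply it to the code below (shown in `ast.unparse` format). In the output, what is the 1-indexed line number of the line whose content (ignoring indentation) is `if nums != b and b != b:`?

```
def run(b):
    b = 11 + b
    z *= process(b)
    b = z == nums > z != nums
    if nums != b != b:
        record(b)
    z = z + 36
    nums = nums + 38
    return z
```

Transformed code:
def run(b):
    b = 11 + b
    z = z * process(b)
    b = z == nums and nums > z and (z != nums)
    if nums != b and b != b:
        record(b)
    z = z + 36
    nums = nums + 38
    return z

5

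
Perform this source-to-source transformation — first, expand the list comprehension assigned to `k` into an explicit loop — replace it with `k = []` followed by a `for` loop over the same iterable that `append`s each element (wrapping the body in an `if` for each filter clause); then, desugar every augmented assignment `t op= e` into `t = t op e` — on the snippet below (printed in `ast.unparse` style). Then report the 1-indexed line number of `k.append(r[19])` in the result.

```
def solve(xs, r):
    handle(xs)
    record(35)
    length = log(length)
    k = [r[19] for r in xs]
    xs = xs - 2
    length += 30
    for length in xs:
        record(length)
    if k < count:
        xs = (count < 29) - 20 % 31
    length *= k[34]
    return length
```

Transformed code:
def solve(xs, r):
    handle(xs)
    record(35)
    length = log(length)
    k = []
    for r in xs:
        k.append(r[19])
    xs = xs - 2
    length = length + 30
    for length in xs:
        record(length)
    if k < count:
        xs = (count < 29) - 20 % 31
    length = length * k[34]
    return length

7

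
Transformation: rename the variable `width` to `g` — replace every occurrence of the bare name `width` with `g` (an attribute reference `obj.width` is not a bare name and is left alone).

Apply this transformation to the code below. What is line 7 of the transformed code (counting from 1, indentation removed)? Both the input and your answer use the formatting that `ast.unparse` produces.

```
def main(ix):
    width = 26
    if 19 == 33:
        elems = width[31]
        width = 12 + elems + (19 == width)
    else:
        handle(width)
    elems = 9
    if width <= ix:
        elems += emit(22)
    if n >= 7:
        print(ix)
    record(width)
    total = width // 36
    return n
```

Transformed code:
def main(ix):
    g = 26
    if 19 == 33:
        elems = g[31]
        g = 12 + elems + (19 == g)
    else:
        handle(g)
    elems = 9
    if g <= ix:
        elems += emit(22)
    if n >= 7:
        print(ix)
    record(g)
    total = g // 36
    return n

handle(g)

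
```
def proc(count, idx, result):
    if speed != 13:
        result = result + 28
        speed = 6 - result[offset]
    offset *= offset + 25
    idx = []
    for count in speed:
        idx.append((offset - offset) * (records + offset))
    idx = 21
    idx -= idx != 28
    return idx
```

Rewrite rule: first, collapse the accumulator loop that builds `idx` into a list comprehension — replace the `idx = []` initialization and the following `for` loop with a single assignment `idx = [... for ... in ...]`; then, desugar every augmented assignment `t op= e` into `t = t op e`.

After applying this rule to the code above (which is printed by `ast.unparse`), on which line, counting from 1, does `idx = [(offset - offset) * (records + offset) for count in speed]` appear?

Transformed code:
def proc(count, idx, result):
    if speed != 13:
        result = result + 28
        speed = 6 - result[offset]
    offset = offset * (offset + 25)
    idx = [(offset - offset) * (records + offset) for count in speed]
    idx = 21
    idx = idx - (idx != 28)
    return idx

6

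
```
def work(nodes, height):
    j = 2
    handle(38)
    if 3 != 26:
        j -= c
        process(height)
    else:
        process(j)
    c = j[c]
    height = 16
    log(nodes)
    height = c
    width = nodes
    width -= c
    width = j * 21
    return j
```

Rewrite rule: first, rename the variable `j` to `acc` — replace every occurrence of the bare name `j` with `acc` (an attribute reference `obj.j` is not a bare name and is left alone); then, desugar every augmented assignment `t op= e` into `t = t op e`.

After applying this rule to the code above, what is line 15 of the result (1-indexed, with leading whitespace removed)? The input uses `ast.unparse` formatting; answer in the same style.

width = acc * 21

Transformed code:
def work(nodes, height):
    acc = 2
    handle(38)
    if 3 != 26:
        acc = acc - c
        process(height)
    else:
        process(acc)
    c = acc[c]
    height = 16
    log(nodes)
    height = c
    width = nodes
    width = width - c
    width = acc * 21
    return acc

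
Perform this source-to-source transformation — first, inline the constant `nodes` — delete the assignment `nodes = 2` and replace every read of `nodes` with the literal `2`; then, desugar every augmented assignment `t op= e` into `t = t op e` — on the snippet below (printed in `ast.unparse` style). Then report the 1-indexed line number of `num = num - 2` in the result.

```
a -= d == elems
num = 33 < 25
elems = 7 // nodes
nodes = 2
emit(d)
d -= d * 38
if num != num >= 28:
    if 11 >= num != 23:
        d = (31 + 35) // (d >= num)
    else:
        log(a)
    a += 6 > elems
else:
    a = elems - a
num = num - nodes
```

Transformed code:
a = a - (d == elems)
num = 33 < 25
elems = 7 // 2
emit(d)
d = d - d * 38
if num != num >= 28:
    if 11 >= num != 23:
        d = (31 + 35) // (d >= num)
    else:
        log(a)
    a = a + (6 > elems)
else:
    a = elems - a
num = num - 2

14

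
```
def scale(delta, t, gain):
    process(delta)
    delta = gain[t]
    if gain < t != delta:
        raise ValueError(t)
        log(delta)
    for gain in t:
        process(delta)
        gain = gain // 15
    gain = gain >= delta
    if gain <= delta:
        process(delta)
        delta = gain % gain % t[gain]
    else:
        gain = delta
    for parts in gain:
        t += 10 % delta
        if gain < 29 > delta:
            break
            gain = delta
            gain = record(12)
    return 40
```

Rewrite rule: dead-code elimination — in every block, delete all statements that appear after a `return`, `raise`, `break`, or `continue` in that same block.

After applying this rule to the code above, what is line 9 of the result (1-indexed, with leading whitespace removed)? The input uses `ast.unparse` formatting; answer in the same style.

Transformed code:
def scale(delta, t, gain):
    process(delta)
    delta = gain[t]
    if gain < t != delta:
        raise ValueError(t)
    for gain in t:
        process(delta)
        gain = gain // 15
    gain = gain >= delta
    if gain <= delta:
        process(delta)
        delta = gain % gain % t[gain]
    else:
        gain = delta
    for parts in gain:
        t += 10 % delta
        if gain < 29 > delta:
            break
    return 40

gain = gain >= delta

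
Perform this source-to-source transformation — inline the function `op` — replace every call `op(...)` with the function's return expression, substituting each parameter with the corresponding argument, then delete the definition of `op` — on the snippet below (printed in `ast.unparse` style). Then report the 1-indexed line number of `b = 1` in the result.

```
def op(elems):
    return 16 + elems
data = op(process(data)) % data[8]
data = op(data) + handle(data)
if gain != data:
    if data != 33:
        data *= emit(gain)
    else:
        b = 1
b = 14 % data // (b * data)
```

Transformed code:
data = (16 + process(data)) % data[8]
data = 16 + data + handle(data)
if gain != data:
    if data != 33:
        data *= emit(gain)
    else:
        b = 1
b = 14 % data // (b * data)

7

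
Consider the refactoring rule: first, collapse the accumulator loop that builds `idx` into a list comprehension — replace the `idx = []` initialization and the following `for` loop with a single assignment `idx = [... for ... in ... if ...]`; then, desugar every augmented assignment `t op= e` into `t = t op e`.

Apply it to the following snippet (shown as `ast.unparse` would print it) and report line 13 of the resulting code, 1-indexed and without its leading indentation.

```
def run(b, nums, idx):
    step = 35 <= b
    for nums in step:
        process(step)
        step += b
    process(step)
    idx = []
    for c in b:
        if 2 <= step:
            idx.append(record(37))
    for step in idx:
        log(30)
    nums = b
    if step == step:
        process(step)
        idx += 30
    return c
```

Transformed code:
def run(b, nums, idx):
    step = 35 <= b
    for nums in step:
        process(step)
        step = step + b
    process(step)
    idx = [record(37) for c in b if 2 <= step]
    for step in idx:
        log(30)
    nums = b
    if step == step:
        process(step)
        idx = idx + 30
    return c

idx = idx + 30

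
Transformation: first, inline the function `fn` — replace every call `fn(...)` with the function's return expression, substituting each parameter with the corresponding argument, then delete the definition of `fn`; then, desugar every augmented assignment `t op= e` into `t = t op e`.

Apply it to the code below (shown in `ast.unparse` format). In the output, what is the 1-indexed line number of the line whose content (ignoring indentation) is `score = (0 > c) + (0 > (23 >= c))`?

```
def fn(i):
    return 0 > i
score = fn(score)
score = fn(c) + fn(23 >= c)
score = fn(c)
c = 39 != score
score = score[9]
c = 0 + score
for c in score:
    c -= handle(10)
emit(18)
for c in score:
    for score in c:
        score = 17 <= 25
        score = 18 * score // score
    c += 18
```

Transformed code:
score = 0 > score
score = (0 > c) + (0 > (23 >= c))
score = 0 > c
c = 39 != score
score = score[9]
c = 0 + score
for c in score:
    c = c - handle(10)
emit(18)
for c in score:
    for score in c:
        score = 17 <= 25
        score = 18 * score // score
    c = c + 18

2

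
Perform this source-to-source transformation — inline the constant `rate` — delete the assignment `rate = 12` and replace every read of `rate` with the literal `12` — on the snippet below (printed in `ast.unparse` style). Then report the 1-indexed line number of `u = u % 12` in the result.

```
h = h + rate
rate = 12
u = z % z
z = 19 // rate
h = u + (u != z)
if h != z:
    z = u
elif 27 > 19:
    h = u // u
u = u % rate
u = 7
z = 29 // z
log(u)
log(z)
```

Transformed code:
h = h + 12
u = z % z
z = 19 // 12
h = u + (u != z)
if h != z:
    z = u
elif 27 > 19:
    h = u // u
u = u % 12
u = 7
z = 29 // z
log(u)
log(z)

9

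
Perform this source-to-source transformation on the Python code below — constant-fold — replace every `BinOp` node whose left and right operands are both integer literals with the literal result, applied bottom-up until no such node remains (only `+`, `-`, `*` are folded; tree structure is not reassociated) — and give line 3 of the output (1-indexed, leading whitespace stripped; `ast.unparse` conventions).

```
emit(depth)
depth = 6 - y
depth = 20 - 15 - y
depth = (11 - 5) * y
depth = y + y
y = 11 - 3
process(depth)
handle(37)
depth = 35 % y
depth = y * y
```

depth = 5 - y

Transformed code:
emit(depth)
depth = 6 - y
depth = 5 - y
depth = 6 * y
depth = y + y
y = 8
process(depth)
handle(37)
depth = 35 % y
depth = y * y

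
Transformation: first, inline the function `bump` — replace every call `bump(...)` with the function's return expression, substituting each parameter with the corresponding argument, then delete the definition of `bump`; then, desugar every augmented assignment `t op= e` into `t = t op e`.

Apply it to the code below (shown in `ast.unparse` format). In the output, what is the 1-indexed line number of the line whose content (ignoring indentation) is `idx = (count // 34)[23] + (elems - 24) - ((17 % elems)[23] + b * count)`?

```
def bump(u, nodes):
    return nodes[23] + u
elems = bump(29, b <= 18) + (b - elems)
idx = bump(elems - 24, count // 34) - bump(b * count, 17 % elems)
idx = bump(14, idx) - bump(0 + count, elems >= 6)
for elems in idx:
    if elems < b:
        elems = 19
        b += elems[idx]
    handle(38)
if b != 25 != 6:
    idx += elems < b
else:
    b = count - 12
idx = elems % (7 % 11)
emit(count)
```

Transformed code:
elems = (b <= 18)[23] + 29 + (b - elems)
idx = (count // 34)[23] + (elems - 24) - ((17 % elems)[23] + b * count)
idx = idx[23] + 14 - ((elems >= 6)[23] + (0 + count))
for elems in idx:
    if elems < b:
        elems = 19
        b = b + elems[idx]
    handle(38)
if b != 25 != 6:
    idx = idx + (elems < b)
else:
    b = count - 12
idx = elems % (7 % 11)
emit(count)

2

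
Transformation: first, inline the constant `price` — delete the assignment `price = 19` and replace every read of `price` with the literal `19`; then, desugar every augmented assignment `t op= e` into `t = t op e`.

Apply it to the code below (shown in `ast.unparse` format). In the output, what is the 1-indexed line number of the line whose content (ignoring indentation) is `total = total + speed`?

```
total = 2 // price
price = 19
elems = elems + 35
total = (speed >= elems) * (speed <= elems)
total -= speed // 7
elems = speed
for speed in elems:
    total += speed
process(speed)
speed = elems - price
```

Transformed code:
total = 2 // 19
elems = elems + 35
total = (speed >= elems) * (speed <= elems)
total = total - speed // 7
elems = speed
for speed in elems:
    total = total + speed
process(speed)
speed = elems - 19

7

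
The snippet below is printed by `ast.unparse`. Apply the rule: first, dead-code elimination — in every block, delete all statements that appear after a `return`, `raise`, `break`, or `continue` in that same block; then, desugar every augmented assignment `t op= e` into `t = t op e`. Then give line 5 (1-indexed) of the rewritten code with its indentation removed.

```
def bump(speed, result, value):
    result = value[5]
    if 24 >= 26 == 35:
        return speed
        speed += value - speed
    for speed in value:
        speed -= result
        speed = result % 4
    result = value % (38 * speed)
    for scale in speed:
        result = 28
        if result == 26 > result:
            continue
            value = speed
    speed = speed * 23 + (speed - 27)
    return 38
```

for speed in value:

Transformed code:
def bump(speed, result, value):
    result = value[5]
    if 24 >= 26 == 35:
        return speed
    for speed in value:
        speed = speed - result
        speed = result % 4
    result = value % (38 * speed)
    for scale in speed:
        result = 28
        if result == 26 > result:
            continue
    speed = speed * 23 + (speed - 27)
    return 38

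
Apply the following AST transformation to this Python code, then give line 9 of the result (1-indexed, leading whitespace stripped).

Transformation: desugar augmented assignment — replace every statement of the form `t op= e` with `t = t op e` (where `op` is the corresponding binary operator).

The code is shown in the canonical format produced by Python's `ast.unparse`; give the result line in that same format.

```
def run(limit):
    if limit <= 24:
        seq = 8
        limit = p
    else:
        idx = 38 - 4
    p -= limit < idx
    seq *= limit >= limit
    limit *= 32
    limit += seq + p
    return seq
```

limit = limit * 32

Transformed code:
def run(limit):
    if limit <= 24:
        seq = 8
        limit = p
    else:
        idx = 38 - 4
    p = p - (limit < idx)
    seq = seq * (limit >= limit)
    limit = limit * 32
    limit = limit + (seq + p)
    return seq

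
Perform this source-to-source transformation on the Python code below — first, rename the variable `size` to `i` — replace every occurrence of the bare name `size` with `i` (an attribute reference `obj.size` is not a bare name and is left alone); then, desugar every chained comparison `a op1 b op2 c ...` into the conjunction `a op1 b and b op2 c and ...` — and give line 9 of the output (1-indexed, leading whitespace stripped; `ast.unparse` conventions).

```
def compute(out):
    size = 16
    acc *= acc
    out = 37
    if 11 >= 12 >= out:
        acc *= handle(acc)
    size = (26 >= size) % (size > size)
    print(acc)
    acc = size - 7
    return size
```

Transformed code:
def compute(out):
    i = 16
    acc *= acc
    out = 37
    if 11 >= 12 and 12 >= out:
        acc *= handle(acc)
    i = (26 >= i) % (i > i)
    print(acc)
    acc = i - 7
    return i

acc = i - 7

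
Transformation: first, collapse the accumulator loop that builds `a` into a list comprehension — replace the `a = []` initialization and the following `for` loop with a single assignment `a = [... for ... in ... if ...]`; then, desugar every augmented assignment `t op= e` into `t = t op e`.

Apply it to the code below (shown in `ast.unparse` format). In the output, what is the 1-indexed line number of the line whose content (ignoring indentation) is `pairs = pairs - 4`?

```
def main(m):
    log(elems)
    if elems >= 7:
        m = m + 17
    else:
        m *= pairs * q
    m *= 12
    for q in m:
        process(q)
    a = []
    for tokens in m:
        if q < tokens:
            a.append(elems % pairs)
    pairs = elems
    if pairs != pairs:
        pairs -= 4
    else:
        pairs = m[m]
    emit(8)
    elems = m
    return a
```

13

Transformed code:
def main(m):
    log(elems)
    if elems >= 7:
        m = m + 17
    else:
        m = m * (pairs * q)
    m = m * 12
    for q in m:
        process(q)
    a = [elems % pairs for tokens in m if q < tokens]
    pairs = elems
    if pairs != pairs:
        pairs = pairs - 4
    else:
        pairs = m[m]
    emit(8)
    elems = m
    return a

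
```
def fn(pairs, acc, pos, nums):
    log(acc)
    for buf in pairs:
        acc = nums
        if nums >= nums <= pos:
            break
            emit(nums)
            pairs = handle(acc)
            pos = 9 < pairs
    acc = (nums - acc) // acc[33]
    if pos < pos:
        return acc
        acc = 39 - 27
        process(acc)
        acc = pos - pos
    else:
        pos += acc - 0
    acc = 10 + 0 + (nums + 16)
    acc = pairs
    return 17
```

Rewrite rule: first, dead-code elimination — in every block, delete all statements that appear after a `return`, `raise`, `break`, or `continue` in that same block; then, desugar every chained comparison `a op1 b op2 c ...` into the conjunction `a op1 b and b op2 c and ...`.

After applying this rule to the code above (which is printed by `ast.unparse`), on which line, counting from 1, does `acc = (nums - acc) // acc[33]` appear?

7

Transformed code:
def fn(pairs, acc, pos, nums):
    log(acc)
    for buf in pairs:
        acc = nums
        if nums >= nums and nums <= pos:
            break
    acc = (nums - acc) // acc[33]
    if pos < pos:
        return acc
    else:
        pos += acc - 0
    acc = 10 + 0 + (nums + 16)
    acc = pairs
    return 17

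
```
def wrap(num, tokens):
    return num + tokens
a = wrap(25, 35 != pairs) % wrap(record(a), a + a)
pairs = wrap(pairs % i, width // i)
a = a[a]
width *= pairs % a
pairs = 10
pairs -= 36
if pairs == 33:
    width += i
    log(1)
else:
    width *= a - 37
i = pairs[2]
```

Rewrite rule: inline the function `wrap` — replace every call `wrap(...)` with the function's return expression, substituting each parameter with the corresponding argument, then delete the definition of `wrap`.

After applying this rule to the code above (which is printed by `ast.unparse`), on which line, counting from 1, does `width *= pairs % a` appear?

4

Transformed code:
a = (25 + (35 != pairs)) % (record(a) + (a + a))
pairs = pairs % i + width // i
a = a[a]
width *= pairs % a
pairs = 10
pairs -= 36
if pairs == 33:
    width += i
    log(1)
else:
    width *= a - 37
i = pairs[2]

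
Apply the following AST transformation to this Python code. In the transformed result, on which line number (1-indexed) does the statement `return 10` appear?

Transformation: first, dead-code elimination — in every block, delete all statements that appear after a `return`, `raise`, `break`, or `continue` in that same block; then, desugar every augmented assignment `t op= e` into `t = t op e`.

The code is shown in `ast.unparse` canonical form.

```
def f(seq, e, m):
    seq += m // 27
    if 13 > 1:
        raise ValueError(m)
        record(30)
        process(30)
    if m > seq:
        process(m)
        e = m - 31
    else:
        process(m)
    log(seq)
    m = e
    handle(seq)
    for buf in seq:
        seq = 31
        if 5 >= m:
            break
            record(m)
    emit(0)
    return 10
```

18

Transformed code:
def f(seq, e, m):
    seq = seq + m // 27
    if 13 > 1:
        raise ValueError(m)
    if m > seq:
        process(m)
        e = m - 31
    else:
        process(m)
    log(seq)
    m = e
    handle(seq)
    for buf in seq:
        seq = 31
        if 5 >= m:
            break
    emit(0)
    return 10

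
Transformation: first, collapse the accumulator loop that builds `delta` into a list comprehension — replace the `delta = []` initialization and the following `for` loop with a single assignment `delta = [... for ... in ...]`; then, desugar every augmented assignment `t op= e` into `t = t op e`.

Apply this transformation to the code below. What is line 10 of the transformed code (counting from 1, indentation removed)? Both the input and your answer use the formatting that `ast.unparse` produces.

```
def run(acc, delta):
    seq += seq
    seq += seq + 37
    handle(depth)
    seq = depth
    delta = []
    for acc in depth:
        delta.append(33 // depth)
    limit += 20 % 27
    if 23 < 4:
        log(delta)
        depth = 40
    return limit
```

Transformed code:
def run(acc, delta):
    seq = seq + seq
    seq = seq + (seq + 37)
    handle(depth)
    seq = depth
    delta = [33 // depth for acc in depth]
    limit = limit + 20 % 27
    if 23 < 4:
        log(delta)
        depth = 40
    return limit

depth = 40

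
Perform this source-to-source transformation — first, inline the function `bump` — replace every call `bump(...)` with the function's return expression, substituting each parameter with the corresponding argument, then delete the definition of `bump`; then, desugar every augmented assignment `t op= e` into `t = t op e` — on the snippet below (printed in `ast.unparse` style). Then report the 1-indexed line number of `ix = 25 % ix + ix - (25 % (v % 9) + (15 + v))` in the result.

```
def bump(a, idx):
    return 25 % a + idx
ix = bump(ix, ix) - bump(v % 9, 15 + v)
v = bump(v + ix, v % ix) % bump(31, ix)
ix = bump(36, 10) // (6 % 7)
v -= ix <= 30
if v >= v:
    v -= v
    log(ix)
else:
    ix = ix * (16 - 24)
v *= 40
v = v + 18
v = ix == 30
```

Transformed code:
ix = 25 % ix + ix - (25 % (v % 9) + (15 + v))
v = (25 % (v + ix) + v % ix) % (25 % 31 + ix)
ix = (25 % 36 + 10) // (6 % 7)
v = v - (ix <= 30)
if v >= v:
    v = v - v
    log(ix)
else:
    ix = ix * (16 - 24)
v = v * 40
v = v + 18
v = ix == 30

1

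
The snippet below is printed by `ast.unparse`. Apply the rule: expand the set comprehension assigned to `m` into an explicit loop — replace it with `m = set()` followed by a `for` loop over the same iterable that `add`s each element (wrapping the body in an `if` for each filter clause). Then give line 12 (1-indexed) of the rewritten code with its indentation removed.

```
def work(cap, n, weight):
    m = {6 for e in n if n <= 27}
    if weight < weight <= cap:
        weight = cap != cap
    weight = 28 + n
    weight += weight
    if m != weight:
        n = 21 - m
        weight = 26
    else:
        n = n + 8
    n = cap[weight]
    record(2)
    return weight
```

weight = 26

Transformed code:
def work(cap, n, weight):
    m = set()
    for e in n:
        if n <= 27:
            m.add(6)
    if weight < weight <= cap:
        weight = cap != cap
    weight = 28 + n
    weight += weight
    if m != weight:
        n = 21 - m
        weight = 26
    else:
        n = n + 8
    n = cap[weight]
    record(2)
    return weight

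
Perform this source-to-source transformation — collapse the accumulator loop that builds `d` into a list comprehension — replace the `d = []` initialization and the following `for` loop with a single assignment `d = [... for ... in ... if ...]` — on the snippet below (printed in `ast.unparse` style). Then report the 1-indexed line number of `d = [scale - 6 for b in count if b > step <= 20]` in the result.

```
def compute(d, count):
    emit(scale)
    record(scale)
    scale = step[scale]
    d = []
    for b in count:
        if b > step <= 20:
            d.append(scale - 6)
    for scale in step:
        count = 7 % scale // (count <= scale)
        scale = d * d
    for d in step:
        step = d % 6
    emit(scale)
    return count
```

5

Transformed code:
def compute(d, count):
    emit(scale)
    record(scale)
    scale = step[scale]
    d = [scale - 6 for b in count if b > step <= 20]
    for scale in step:
        count = 7 % scale // (count <= scale)
        scale = d * d
    for d in step:
        step = d % 6
    emit(scale)
    return count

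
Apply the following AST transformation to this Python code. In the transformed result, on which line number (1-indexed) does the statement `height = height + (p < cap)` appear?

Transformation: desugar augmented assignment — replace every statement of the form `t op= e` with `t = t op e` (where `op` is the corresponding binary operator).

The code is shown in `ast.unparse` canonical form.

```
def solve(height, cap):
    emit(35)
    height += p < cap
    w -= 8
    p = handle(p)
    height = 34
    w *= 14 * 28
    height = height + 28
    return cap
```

3

Transformed code:
def solve(height, cap):
    emit(35)
    height = height + (p < cap)
    w = w - 8
    p = handle(p)
    height = 34
    w = w * (14 * 28)
    height = height + 28
    return cap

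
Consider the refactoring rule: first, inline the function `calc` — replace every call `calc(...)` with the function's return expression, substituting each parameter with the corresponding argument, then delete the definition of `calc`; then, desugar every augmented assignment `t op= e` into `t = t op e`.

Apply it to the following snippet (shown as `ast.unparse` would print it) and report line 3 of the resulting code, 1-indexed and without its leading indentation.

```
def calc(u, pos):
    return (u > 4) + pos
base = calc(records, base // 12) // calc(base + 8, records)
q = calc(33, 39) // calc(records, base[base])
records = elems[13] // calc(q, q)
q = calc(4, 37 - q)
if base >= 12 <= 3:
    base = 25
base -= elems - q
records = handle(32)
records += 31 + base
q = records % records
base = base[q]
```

records = elems[13] // ((q > 4) + q)

Transformed code:
base = ((records > 4) + base // 12) // ((base + 8 > 4) + records)
q = ((33 > 4) + 39) // ((records > 4) + base[base])
records = elems[13] // ((q > 4) + q)
q = (4 > 4) + (37 - q)
if base >= 12 <= 3:
    base = 25
base = base - (elems - q)
records = handle(32)
records = records + (31 + base)
q = records % records
base = base[q]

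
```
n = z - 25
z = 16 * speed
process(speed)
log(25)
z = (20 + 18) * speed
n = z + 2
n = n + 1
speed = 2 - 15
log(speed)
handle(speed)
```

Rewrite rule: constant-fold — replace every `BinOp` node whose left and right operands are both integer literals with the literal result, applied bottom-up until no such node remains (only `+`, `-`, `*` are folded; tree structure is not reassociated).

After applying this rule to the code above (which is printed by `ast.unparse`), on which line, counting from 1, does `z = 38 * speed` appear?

5

Transformed code:
n = z - 25
z = 16 * speed
process(speed)
log(25)
z = 38 * speed
n = z + 2
n = n + 1
speed = -13
log(speed)
handle(speed)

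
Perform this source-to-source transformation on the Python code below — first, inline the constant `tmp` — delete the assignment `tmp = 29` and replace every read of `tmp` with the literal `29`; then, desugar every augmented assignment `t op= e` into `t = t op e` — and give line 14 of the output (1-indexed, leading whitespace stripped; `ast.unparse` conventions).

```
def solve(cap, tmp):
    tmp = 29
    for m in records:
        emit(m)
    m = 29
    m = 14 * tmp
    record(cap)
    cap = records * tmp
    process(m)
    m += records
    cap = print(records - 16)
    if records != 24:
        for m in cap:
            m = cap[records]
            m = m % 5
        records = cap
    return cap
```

Transformed code:
def solve(cap, tmp):
    for m in records:
        emit(m)
    m = 29
    m = 14 * 29
    record(cap)
    cap = records * 29
    process(m)
    m = m + records
    cap = print(records - 16)
    if records != 24:
        for m in cap:
            m = cap[records]
            m = m % 5
        records = cap
    return cap

m = m % 5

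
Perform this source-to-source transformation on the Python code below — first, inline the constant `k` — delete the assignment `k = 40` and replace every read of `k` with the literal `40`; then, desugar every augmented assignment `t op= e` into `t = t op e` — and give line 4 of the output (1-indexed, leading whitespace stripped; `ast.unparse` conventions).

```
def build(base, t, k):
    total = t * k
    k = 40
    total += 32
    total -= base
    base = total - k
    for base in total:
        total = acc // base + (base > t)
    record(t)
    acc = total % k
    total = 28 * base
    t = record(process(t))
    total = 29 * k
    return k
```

total = total - base

Transformed code:
def build(base, t, k):
    total = t * 40
    total = total + 32
    total = total - base
    base = total - 40
    for base in total:
        total = acc // base + (base > t)
    record(t)
    acc = total % 40
    total = 28 * base
    t = record(process(t))
    total = 29 * 40
    return 40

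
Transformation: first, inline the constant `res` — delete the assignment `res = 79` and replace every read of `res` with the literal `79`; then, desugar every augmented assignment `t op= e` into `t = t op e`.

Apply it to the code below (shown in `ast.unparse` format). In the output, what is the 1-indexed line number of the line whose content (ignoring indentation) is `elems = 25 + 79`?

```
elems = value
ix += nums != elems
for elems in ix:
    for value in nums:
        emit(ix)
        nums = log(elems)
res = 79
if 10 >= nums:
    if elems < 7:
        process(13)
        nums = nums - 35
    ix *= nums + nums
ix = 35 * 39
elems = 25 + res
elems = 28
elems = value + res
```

Transformed code:
elems = value
ix = ix + (nums != elems)
for elems in ix:
    for value in nums:
        emit(ix)
        nums = log(elems)
if 10 >= nums:
    if elems < 7:
        process(13)
        nums = nums - 35
    ix = ix * (nums + nums)
ix = 35 * 39
elems = 25 + 79
elems = 28
elems = value + 79

13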